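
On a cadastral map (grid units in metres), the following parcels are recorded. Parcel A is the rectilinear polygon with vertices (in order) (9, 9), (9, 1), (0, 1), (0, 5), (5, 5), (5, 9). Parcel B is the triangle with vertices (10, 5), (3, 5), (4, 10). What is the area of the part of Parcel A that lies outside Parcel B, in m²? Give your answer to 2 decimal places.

|Parcel A| = 52, |Parcel A∩Parcel B| = 9.9833.
|Parcel A ∖ Parcel B| = |Parcel A| − |Parcel A∩Parcel B| = 52 − 9.9833 = 42.02.

42.02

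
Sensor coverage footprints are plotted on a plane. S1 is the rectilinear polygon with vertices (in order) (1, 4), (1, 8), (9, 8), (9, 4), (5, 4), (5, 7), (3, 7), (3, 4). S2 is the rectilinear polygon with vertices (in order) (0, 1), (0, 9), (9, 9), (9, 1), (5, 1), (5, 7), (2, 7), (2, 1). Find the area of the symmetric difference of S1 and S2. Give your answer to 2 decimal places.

34.00

|S1| = 26, |S2| = 54, |S1∩S2| = 23.
|S1 △ S2| = |S1| + |S2| − 2·|S1∩S2| = 26 + 54 − 46 = 34.00.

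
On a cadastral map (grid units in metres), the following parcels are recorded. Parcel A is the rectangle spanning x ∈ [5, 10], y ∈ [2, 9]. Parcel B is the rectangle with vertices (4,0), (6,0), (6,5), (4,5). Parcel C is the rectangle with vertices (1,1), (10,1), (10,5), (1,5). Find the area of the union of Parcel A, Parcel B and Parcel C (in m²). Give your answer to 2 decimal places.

By inclusion–exclusion:
Individual areas: |Parcel A| = 35, |Parcel B| = 10, |Parcel C| = 36.
|Parcel A∩Parcel B|: x∈[5,6], y∈[2,5] → 1·3 = 3.
|Parcel A∩Parcel C|: x∈[5,10], y∈[2,5] → 5·3 = 15.
|Parcel B∩Parcel C|: x∈[4,6], y∈[1,5] → 2·4 = 8.
|Parcel A∩Parcel B∩Parcel C| = 3.
|Parcel A ∪ Parcel B ∪ Parcel C| = 81 − 26 + 3 = 58.00.

58.00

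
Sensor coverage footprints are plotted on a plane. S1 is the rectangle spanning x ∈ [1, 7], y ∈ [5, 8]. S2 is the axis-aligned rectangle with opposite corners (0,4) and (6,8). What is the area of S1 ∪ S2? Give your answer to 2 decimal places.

By inclusion–exclusion:
Individual areas: |S1| = 18, |S2| = 24.
|S1∩S2|: x∈[1,6], y∈[5,8] → 5·3 = 15.
|S1 ∪ S2| = 42 − 15 = 27.00.

27.00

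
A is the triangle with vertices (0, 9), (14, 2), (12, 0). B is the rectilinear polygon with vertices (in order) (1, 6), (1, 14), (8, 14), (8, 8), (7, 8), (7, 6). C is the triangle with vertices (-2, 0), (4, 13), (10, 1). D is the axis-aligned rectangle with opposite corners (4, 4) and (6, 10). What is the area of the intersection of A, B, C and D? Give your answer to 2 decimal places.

The intersection is the polygon with vertices (6,6), (4,6), (4,7).
By the shoelace formula its area is 1.00.

1.00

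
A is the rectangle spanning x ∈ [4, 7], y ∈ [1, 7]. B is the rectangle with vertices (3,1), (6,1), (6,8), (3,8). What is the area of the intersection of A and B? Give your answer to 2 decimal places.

|A∩B|: x∈[4,6], y∈[1,7] → 2·6 = 12.

12.00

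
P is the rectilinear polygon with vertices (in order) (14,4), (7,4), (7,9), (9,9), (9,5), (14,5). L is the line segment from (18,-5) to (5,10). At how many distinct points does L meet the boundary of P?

4

The segment meets the boundary at (7,7.692), (9,5.385), (9.333,5), (10.2,4).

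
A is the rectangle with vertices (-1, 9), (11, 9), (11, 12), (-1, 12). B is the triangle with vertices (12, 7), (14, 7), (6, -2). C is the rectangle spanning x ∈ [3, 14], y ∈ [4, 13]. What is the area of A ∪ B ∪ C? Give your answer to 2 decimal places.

115.00

By inclusion–exclusion:
Individual areas: |A| = 36, |B| = 9, |C| = 99.
|A∩B| = 0.
|A∩C|: x∈[3,11], y∈[9,12] → 8·3 = 24.
|B∩C| = 5.
|A∩B∩C| = 0.
|A ∪ B ∪ C| = 144 − 29 + 0 = 115.00.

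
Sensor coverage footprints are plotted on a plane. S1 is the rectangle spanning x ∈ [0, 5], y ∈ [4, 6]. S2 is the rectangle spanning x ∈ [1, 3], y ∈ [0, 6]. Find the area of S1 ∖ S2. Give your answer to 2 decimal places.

|S1∩S2|: x∈[1,3], y∈[4,6] → 2·2 = 4.
|S1| = 10.
|S1 ∖ S2| = |S1| − |S1∩S2| = 10 − 4 = 6.00.

6.00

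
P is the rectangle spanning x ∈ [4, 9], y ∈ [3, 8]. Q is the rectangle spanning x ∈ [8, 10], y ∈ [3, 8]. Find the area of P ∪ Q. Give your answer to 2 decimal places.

30.00

By inclusion–exclusion:
Individual areas: |P| = 25, |Q| = 10.
|P∩Q|: x∈[8,9], y∈[3,8] → 1·5 = 5.
|P ∪ Q| = 35 − 5 = 30.00.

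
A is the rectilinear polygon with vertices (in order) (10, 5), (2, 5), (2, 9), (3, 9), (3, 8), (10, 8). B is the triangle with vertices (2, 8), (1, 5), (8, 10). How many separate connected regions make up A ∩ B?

A ∩ B is a single connected region.

1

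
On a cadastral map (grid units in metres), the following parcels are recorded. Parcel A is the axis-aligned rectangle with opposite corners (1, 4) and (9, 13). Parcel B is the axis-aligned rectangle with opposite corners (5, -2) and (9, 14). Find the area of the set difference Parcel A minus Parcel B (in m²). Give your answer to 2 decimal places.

|Parcel A∩Parcel B|: x∈[5,9], y∈[4,13] → 4·9 = 36.
|Parcel A| = 72.
|Parcel A ∖ Parcel B| = |Parcel A| − |Parcel A∩Parcel B| = 72 − 36 = 36.00.

36.00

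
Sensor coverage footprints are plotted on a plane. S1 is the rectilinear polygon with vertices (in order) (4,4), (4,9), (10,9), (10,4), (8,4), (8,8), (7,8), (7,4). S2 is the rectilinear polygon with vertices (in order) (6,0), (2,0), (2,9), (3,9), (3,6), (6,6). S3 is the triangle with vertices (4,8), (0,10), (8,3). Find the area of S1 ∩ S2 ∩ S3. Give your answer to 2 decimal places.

The intersection is the polygon with vertices (5.6,6), (6,5.5), (6,4.75), (4.571,6).
By the shoelace formula its area is 0.79.

0.79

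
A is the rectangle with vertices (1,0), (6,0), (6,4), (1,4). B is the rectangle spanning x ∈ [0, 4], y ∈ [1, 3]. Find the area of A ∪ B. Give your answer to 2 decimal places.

22.00

By inclusion–exclusion:
Individual areas: |A| = 20, |B| = 8.
|A∩B|: x∈[1,4], y∈[1,3] → 3·2 = 6.
|A ∪ B| = 28 − 6 = 22.00.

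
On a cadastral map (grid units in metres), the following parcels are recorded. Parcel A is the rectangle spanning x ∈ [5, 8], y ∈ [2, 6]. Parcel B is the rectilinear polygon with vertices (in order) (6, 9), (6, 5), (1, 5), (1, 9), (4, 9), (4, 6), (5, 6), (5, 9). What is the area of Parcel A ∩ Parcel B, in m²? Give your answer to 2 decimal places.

1.00

The intersection is the polygon with vertices (6,6), (6,5), (5,5), (5,6).
By the shoelace formula its area is 1.00.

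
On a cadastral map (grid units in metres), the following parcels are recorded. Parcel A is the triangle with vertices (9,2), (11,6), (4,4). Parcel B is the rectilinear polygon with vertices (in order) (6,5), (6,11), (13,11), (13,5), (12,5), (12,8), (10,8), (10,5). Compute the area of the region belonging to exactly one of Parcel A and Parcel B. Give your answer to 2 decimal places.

|Parcel A| = 12, |Parcel B| = 36, |Parcel A∩Parcel B| = 0.8929.
|Parcel A △ Parcel B| = |Parcel A| + |Parcel B| − 2·|Parcel A∩Parcel B| = 12 + 36 − 1.7857 = 46.21.

46.21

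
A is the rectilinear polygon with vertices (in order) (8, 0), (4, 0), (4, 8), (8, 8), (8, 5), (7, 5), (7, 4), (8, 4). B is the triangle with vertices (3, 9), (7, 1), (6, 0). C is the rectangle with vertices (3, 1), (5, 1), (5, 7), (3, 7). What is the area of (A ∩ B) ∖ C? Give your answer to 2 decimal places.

4.00

|A ∩ B| = 5.5.
|(A ∩ B) ∩ C| = 1.5.
|(A ∩ B) ∖ C| = 5.5 − 1.5 = 4.00.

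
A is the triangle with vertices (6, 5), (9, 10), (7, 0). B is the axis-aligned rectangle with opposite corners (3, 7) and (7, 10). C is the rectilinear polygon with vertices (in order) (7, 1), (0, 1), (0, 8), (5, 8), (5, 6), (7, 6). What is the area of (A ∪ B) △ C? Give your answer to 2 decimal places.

56.80

|A ∪ B| = 22.
|(A ∪ B) ∩ C| = 5.1.
|(A ∪ B) △ C| = 22 + 45 − 10.2 = 56.80.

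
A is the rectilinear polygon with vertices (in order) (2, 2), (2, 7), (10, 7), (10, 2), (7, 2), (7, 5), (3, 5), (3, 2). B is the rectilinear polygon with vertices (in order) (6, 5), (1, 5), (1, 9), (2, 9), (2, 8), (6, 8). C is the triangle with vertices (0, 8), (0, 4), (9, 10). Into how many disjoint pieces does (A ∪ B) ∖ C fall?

(A ∪ B) ∖ C splits into 2 disjoint pieces (area 26.75, area 0.6667).

2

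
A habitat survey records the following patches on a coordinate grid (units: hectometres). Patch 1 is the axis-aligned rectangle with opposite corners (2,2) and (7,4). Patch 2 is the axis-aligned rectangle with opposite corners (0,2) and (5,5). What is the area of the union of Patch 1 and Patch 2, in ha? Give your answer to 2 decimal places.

19.00

By inclusion–exclusion:
Individual areas: |Patch 1| = 10, |Patch 2| = 15.
|Patch 1∩Patch 2|: x∈[2,5], y∈[2,4] → 3·2 = 6.
|Patch 1 ∪ Patch 2| = 25 − 6 = 19.00.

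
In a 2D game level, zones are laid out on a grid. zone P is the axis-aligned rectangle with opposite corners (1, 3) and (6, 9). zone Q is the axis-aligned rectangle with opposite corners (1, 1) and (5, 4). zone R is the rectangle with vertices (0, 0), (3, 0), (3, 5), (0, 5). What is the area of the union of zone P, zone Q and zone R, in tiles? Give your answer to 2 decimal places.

By inclusion–exclusion:
Individual areas: |zone P| = 30, |zone Q| = 12, |zone R| = 15.
|zone P∩zone Q|: x∈[1,5], y∈[3,4] → 4·1 = 4.
|zone P∩zone R|: x∈[1,3], y∈[3,5] → 2·2 = 4.
|zone Q∩zone R|: x∈[1,3], y∈[1,4] → 2·3 = 6.
|zone P∩zone Q∩zone R| = 2.
|zone P ∪ zone Q ∪ zone R| = 57 − 14 + 2 = 45.00.

45.00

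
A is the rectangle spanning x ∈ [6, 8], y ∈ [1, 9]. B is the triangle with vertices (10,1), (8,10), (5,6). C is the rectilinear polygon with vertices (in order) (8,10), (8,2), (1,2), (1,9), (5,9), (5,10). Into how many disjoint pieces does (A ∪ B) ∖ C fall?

(A ∪ B) ∖ C splits into 2 disjoint pieces (area 2, area 7).

2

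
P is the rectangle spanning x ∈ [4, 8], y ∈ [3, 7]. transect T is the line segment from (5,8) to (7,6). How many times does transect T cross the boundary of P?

The segment meets the boundary at (6,7).

1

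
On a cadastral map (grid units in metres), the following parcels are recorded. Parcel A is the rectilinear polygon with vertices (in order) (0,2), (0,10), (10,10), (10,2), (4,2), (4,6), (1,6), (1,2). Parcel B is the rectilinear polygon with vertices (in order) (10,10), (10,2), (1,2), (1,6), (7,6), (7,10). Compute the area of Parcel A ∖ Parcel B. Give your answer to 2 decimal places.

|Parcel A| = 68, |Parcel A∩Parcel B| = 36.
|Parcel A ∖ Parcel B| = |Parcel A| − |Parcel A∩Parcel B| = 68 − 36 = 32.00.

32.00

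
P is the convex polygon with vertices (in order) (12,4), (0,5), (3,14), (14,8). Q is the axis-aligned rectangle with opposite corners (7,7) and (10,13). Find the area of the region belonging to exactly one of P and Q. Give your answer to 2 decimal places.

77.50

|P| = 83.5, |Q| = 18, |P∩Q| = 12.
|P △ Q| = |P| + |Q| − 2·|P∩Q| = 83.5 + 18 − 24 = 77.50.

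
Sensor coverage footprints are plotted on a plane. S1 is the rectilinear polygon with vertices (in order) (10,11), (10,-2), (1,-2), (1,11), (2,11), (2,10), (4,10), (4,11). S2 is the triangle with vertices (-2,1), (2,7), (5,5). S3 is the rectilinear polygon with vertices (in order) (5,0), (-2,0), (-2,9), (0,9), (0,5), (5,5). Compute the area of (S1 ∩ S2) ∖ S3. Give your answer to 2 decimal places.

|S1 ∩ S2| = 8.8214.
|(S1 ∩ S2) ∩ S3| = 4.5714.
|(S1 ∩ S2) ∖ S3| = 8.8214 − 4.5714 = 4.25.

4.25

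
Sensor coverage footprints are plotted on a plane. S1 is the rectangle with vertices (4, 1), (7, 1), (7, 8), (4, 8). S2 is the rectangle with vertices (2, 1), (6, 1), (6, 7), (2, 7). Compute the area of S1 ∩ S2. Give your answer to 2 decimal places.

|S1∩S2|: x∈[4,6], y∈[1,7] → 2·6 = 12.

12.00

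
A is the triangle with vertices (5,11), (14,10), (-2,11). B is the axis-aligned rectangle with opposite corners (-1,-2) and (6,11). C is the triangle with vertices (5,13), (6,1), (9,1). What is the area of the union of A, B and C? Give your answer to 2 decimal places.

By inclusion–exclusion:
Individual areas: |A| = 3.5, |B| = 91, |C| = 18.
|A∩B| = 1.9132.
|A∩C| = 0.2384.
|B∩C| = 4.
|A∩B∩C| = 0.2384.
|A ∪ B ∪ C| = 112.5 − 6.1516 + 0.2384 = 106.59.

106.59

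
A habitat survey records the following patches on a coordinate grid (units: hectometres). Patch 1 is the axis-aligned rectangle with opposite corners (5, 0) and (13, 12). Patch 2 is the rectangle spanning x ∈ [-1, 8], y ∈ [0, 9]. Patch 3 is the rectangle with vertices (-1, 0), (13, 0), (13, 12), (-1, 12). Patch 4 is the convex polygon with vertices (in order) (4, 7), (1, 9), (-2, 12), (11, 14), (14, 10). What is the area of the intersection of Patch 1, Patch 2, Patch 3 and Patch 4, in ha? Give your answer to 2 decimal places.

The intersection is the polygon with vertices (8,8.2), (5,7.3), (5,9), (8,9).
By the shoelace formula its area is 3.75.

3.75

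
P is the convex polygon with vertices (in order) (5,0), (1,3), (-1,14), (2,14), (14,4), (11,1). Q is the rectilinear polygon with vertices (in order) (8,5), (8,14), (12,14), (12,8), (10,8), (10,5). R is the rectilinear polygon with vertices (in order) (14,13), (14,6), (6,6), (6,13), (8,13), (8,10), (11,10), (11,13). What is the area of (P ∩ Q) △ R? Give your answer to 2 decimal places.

44.67

|P ∩ Q| = 6.3333.
|(P ∩ Q) ∩ R| = 4.3333.
|(P ∩ Q) △ R| = 6.3333 + 47 − 8.6667 = 44.67.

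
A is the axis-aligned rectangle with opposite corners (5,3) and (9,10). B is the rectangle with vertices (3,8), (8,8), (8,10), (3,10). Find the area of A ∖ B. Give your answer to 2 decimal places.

|A∩B|: x∈[5,8], y∈[8,10] → 3·2 = 6.
|A| = 28.
|A ∖ B| = |A| − |A∩B| = 28 − 6 = 22.00.

22.00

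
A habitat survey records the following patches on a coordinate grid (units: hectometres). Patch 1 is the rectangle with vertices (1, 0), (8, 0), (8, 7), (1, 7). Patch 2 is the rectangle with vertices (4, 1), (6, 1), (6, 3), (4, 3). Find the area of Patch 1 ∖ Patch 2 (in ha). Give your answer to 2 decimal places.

45.00

|Patch 1∩Patch 2|: x∈[4,6], y∈[1,3] → 2·2 = 4.
|Patch 1| = 49.
|Patch 1 ∖ Patch 2| = |Patch 1| − |Patch 1∩Patch 2| = 49 − 4 = 45.00.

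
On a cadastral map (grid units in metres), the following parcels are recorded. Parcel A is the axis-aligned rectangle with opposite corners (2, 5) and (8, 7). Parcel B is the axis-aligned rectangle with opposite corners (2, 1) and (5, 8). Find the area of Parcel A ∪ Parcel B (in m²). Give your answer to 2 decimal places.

27.00

By inclusion–exclusion:
Individual areas: |Parcel A| = 12, |Parcel B| = 21.
|Parcel A∩Parcel B|: x∈[2,5], y∈[5,7] → 3·2 = 6.
|Parcel A ∪ Parcel B| = 33 − 6 = 27.00.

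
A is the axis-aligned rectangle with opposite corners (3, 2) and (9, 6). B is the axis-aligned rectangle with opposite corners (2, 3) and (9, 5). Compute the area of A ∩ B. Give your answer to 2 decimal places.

12.00

|A∩B|: x∈[3,9], y∈[3,5] → 6·2 = 12.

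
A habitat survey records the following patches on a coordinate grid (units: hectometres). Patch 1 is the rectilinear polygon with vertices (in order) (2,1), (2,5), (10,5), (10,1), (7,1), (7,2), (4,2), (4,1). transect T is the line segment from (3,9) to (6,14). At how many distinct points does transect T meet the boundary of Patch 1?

0

The segment lies entirely outside Patch 1 and never meets its boundary.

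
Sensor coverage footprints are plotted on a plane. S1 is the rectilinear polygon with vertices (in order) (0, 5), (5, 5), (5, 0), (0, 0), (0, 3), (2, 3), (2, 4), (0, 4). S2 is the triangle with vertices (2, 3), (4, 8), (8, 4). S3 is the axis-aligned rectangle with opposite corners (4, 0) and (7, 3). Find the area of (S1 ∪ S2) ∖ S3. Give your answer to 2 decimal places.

29.55

|S1 ∪ S2| = 32.55.
|(S1 ∪ S2) ∩ S3| = 3.
|(S1 ∪ S2) ∖ S3| = 32.55 − 3 = 29.55.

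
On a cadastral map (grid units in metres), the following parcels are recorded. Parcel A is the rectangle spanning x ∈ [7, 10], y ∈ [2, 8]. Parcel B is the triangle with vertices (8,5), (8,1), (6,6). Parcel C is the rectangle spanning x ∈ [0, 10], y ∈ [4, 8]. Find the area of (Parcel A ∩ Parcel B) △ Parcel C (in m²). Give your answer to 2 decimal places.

|Parcel A ∩ Parcel B| = 2.8.
|(Parcel A ∩ Parcel B) ∩ Parcel C| = 1.25.
|(Parcel A ∩ Parcel B) △ Parcel C| = 2.8 + 40 − 2.5 = 40.30.

40.30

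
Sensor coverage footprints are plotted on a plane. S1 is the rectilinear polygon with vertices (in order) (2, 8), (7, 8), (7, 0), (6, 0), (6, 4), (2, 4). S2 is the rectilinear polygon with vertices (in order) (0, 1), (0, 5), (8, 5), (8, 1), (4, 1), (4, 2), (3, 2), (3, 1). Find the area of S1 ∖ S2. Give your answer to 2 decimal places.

|S1| = 24, |S1∩S2| = 8.
|S1 ∖ S2| = |S1| − |S1∩S2| = 24 − 8 = 16.00.

16.00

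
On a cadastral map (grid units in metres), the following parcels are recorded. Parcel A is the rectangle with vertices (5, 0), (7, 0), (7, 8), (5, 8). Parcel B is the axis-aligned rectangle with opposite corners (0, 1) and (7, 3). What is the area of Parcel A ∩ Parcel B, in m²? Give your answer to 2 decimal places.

4.00

|Parcel A∩Parcel B|: x∈[5,7], y∈[1,3] → 2·2 = 4.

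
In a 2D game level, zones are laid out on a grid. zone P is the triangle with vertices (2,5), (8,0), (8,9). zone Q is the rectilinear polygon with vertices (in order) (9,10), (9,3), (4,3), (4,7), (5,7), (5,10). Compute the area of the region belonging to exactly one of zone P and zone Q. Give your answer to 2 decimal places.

21.80

|zone P| = 27, |zone Q| = 32, |zone P∩zone Q| = 18.6.
|zone P △ zone Q| = |zone P| + |zone Q| − 2·|zone P∩zone Q| = 27 + 32 − 37.2 = 21.80.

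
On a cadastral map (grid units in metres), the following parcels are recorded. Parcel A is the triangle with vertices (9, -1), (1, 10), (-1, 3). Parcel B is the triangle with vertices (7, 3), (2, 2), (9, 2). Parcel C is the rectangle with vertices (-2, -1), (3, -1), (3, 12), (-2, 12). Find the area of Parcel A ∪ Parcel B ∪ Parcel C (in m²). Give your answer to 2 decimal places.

84.02

By inclusion–exclusion:
Individual areas: |Parcel A| = 39, |Parcel B| = 3.5, |Parcel C| = 65.
|Parcel A∩Parcel B| = 2.0267.
|Parcel A∩Parcel C| = 21.45.
|Parcel B∩Parcel C| = 0.1.
|Parcel A∩Parcel B∩Parcel C| = 0.1.
|Parcel A ∪ Parcel B ∪ Parcel C| = 107.5 − 23.5767 + 0.1 = 84.02.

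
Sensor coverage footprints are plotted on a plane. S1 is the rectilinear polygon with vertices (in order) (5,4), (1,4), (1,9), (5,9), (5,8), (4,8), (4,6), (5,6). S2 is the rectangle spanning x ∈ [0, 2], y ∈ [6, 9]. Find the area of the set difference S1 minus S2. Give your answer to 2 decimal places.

15.00

|S1| = 18, |S1∩S2| = 3.
|S1 ∖ S2| = |S1| − |S1∩S2| = 18 − 3 = 15.00.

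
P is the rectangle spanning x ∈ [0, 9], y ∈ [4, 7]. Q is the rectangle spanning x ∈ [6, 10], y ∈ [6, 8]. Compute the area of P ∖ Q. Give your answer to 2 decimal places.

|P∩Q|: x∈[6,9], y∈[6,7] → 3·1 = 3.
|P| = 27.
|P ∖ Q| = |P| − |P∩Q| = 27 − 3 = 24.00.

24.00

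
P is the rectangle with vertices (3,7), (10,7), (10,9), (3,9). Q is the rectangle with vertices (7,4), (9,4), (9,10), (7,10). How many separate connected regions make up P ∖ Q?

P ∖ Q splits into 2 disjoint pieces (area 2, area 8).

2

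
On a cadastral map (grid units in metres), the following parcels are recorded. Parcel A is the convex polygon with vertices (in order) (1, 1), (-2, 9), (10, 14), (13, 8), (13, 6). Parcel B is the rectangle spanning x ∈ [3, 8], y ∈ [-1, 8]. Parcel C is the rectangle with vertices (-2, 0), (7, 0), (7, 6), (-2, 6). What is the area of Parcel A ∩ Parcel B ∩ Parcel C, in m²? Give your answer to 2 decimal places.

13.33

The intersection is the polygon with vertices (3,6), (7,6), (7,3.5), (3,1.833).
By the shoelace formula its area is 13.33.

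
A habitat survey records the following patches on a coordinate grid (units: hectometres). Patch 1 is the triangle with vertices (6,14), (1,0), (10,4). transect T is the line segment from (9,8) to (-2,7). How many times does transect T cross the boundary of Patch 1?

2

The segment meets the boundary at (3.685,7.517), (8.421,7.947).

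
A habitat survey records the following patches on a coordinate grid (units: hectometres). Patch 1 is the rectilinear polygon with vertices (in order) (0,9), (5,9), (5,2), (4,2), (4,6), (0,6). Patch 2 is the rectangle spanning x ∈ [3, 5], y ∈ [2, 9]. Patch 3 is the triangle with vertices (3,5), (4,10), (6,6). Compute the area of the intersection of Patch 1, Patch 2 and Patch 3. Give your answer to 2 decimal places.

4.75

The intersection is the polygon with vertices (5,5.667), (4,5.333), (4,6), (3.2,6), (3.8,9), (4.5,9), (5,8).
By the shoelace formula its area is 4.75.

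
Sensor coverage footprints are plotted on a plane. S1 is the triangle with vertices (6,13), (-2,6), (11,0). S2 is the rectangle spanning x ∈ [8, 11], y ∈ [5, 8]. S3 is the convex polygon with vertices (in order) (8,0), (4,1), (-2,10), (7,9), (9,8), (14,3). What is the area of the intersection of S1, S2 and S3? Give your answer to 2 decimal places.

The intersection is the polygon with vertices (8,5), (8,7.8), (9.077,5).
By the shoelace formula its area is 1.51.

1.51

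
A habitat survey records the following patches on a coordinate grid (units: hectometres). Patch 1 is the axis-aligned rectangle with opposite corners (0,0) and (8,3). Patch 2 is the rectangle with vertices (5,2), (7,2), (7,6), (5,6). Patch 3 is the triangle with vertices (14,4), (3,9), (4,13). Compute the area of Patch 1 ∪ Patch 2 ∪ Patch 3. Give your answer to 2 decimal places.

54.50

By inclusion–exclusion:
Individual areas: |Patch 1| = 24, |Patch 2| = 8, |Patch 3| = 24.5.
|Patch 1∩Patch 2|: x∈[5,7], y∈[2,3] → 2·1 = 2.
|Patch 1∩Patch 3| = 0.
|Patch 2∩Patch 3| = 0.
|Patch 1∩Patch 2∩Patch 3| = 0.
|Patch 1 ∪ Patch 2 ∪ Patch 3| = 56.5 − 2 + 0 = 54.50.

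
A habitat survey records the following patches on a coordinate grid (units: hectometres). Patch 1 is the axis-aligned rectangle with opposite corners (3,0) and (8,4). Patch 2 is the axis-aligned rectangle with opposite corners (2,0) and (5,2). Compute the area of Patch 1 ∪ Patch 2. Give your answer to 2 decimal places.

22.00

By inclusion–exclusion:
Individual areas: |Patch 1| = 20, |Patch 2| = 6.
|Patch 1∩Patch 2|: x∈[3,5], y∈[0,2] → 2·2 = 4.
|Patch 1 ∪ Patch 2| = 26 − 4 = 22.00.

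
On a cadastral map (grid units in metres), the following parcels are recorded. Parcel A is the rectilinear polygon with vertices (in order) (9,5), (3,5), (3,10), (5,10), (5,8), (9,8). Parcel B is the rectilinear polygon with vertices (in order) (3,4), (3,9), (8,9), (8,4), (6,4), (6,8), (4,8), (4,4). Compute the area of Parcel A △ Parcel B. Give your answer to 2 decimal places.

|Parcel A| = 22, |Parcel B| = 17, |Parcel A∩Parcel B| = 11.
|Parcel A △ Parcel B| = |Parcel A| + |Parcel B| − 2·|Parcel A∩Parcel B| = 22 + 17 − 22 = 17.00.

17.00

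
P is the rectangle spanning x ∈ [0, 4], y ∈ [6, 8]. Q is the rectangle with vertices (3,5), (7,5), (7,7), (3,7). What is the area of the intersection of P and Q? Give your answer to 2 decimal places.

1.00

|P∩Q|: x∈[3,4], y∈[6,7] → 1·1 = 1.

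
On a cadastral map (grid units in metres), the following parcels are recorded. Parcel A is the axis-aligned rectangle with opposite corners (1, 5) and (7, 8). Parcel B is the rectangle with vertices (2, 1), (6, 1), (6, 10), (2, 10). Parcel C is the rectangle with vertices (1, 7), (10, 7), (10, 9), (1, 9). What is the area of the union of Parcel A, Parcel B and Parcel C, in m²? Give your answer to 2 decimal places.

By inclusion–exclusion:
Individual areas: |Parcel A| = 18, |Parcel B| = 36, |Parcel C| = 18.
|Parcel A∩Parcel B|: x∈[2,6], y∈[5,8] → 4·3 = 12.
|Parcel A∩Parcel C|: x∈[1,7], y∈[7,8] → 6·1 = 6.
|Parcel B∩Parcel C|: x∈[2,6], y∈[7,9] → 4·2 = 8.
|Parcel A∩Parcel B∩Parcel C| = 4.
|Parcel A ∪ Parcel B ∪ Parcel C| = 72 − 26 + 4 = 50.00.

50.00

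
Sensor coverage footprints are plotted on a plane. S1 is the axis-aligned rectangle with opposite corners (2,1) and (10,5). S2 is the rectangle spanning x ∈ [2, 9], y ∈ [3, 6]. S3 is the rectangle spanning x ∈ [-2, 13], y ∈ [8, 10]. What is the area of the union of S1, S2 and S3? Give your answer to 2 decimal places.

69.00

By inclusion–exclusion:
Individual areas: |S1| = 32, |S2| = 21, |S3| = 30.
|S1∩S2|: x∈[2,9], y∈[3,5] → 7·2 = 14.
|S1∩S3| = 0 (no overlap).
|S2∩S3| = 0 (no overlap).
|S1∩S2∩S3| = 0.
|S1 ∪ S2 ∪ S3| = 83 − 14 + 0 = 69.00.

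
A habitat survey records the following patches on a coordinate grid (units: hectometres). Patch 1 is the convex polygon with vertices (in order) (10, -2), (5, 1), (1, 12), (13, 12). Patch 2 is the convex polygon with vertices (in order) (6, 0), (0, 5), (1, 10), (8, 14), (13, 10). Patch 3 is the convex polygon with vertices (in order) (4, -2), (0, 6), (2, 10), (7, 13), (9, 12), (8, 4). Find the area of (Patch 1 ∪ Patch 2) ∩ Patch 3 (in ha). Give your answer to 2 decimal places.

The region (Patch 1 ∪ Patch 2) ∩ Patch 3 is the polygon with vertices (0.857,4.286), (0.143,5.714), (0.333,6.667), (2,10), (7,13), (9,12), (8,4), (5.571,0.357).
By the shoelace formula its area is 69.76.

69.76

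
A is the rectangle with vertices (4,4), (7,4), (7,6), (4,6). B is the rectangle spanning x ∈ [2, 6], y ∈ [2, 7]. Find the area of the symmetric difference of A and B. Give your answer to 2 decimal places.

|A∩B|: x∈[4,6], y∈[4,6] → 2·2 = 4.
|A △ B| = |A| + |B| − 2·|A∩B| = 6 + 20 − 8 = 18.00.

18.00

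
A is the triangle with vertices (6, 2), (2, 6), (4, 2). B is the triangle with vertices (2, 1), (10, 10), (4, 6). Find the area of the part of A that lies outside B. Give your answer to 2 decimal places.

2.91

|A| = 4, |A∩B| = 1.0887.
|A ∖ B| = |A| − |A∩B| = 4 − 1.0887 = 2.91.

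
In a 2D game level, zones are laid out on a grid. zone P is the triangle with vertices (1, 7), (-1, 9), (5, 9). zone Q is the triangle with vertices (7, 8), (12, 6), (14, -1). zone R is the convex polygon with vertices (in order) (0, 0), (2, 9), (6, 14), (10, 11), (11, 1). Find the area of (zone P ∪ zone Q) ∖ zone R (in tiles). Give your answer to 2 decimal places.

13.20

|zone P ∪ zone Q| = 21.5.
|(zone P ∪ zone Q) ∩ zone R| = 8.2961.
|(zone P ∪ zone Q) ∖ zone R| = 21.5 − 8.2961 = 13.20.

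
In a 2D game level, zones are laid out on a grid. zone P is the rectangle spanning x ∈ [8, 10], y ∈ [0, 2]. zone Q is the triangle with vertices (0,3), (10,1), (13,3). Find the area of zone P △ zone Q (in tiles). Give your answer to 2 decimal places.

|zone P| = 4, |zone Q| = 13, |zone P∩zone Q| = 1.6.
|zone P △ zone Q| = |zone P| + |zone Q| − 2·|zone P∩zone Q| = 4 + 13 − 3.2 = 13.80.

13.80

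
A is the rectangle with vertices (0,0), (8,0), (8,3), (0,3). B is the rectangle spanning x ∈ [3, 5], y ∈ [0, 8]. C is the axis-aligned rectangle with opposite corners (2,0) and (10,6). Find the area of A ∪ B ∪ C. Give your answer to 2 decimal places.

58.00

By inclusion–exclusion:
Individual areas: |A| = 24, |B| = 16, |C| = 48.
|A∩B|: x∈[3,5], y∈[0,3] → 2·3 = 6.
|A∩C|: x∈[2,8], y∈[0,3] → 6·3 = 18.
|B∩C|: x∈[3,5], y∈[0,6] → 2·6 = 12.
|A∩B∩C| = 6.
|A ∪ B ∪ C| = 88 − 36 + 6 = 58.00.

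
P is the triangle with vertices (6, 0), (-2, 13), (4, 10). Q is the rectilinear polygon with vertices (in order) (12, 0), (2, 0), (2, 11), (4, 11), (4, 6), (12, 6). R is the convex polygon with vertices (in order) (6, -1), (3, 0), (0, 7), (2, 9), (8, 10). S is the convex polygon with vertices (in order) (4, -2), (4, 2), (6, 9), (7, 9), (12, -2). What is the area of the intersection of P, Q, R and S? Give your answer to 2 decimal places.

The intersection is the polygon with vertices (6,0), (4.244,2.854), (4.941,5.294).
By the shoelace formula its area is 3.14.

3.14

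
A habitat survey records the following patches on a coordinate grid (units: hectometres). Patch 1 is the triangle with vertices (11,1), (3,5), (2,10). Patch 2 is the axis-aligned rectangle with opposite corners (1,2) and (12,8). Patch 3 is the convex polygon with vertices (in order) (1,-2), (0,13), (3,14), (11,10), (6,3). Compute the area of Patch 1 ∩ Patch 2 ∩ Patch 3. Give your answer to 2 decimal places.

11.96

The intersection is the polygon with vertices (2.4,8), (4,8), (7.25,4.75), (6.263,3.368), (3,5).
By the shoelace formula its area is 11.96.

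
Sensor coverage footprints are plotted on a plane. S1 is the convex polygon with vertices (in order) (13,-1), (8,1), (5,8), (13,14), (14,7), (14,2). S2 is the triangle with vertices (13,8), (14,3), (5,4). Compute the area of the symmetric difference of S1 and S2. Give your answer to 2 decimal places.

64.05

|S1| = 84.5, |S2| = 22, |S1∩S2| = 21.2235.
|S1 △ S2| = |S1| + |S2| − 2·|S1∩S2| = 84.5 + 22 − 42.4471 = 64.05.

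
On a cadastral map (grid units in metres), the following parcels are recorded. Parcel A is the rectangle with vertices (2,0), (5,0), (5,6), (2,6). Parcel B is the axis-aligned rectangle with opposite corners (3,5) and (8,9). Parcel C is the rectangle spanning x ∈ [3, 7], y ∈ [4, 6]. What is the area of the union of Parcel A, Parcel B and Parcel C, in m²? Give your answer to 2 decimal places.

By inclusion–exclusion:
Individual areas: |Parcel A| = 18, |Parcel B| = 20, |Parcel C| = 8.
|Parcel A∩Parcel B|: x∈[3,5], y∈[5,6] → 2·1 = 2.
|Parcel A∩Parcel C|: x∈[3,5], y∈[4,6] → 2·2 = 4.
|Parcel B∩Parcel C|: x∈[3,7], y∈[5,6] → 4·1 = 4.
|Parcel A∩Parcel B∩Parcel C| = 2.
|Parcel A ∪ Parcel B ∪ Parcel C| = 46 − 10 + 2 = 38.00.

38.00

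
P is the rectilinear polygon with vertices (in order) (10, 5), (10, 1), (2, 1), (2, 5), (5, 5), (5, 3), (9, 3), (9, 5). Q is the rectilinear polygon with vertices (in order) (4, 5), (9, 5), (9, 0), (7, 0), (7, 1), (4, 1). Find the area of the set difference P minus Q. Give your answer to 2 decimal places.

12.00

|P| = 24, |P∩Q| = 12.
|P ∖ Q| = |P| − |P∩Q| = 24 − 12 = 12.00.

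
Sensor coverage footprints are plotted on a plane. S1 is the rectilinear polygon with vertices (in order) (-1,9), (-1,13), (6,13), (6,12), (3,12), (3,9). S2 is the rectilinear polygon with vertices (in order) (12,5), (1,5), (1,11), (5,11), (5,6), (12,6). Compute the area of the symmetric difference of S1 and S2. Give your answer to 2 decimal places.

42.00

|S1| = 19, |S2| = 31, |S1∩S2| = 4.
|S1 △ S2| = |S1| + |S2| − 2·|S1∩S2| = 19 + 31 − 8 = 42.00.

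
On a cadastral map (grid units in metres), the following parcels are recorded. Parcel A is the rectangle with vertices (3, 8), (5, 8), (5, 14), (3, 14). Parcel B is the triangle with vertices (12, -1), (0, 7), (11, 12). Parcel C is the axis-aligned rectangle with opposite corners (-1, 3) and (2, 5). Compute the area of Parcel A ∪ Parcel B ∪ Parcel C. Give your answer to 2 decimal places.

90.36

By inclusion–exclusion:
Individual areas: |Parcel A| = 12, |Parcel B| = 74, |Parcel C| = 6.
|Parcel A∩Parcel B| = 1.6364.
|Parcel A∩Parcel C| = 0 (no overlap).
|Parcel B∩Parcel C| = 0.
|Parcel A∩Parcel B∩Parcel C| = 0.
|Parcel A ∪ Parcel B ∪ Parcel C| = 92 − 1.6364 + 0 = 90.36.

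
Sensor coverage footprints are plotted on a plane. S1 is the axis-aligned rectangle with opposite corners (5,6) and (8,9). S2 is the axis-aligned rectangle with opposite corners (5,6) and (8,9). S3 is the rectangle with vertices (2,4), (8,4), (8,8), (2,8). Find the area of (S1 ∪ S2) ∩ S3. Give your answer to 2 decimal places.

The region (S1 ∪ S2) ∩ S3 is the polygon with vertices (5,6), (5,8), (8,8), (8,6).
By the shoelace formula its area is 6.00.

6.00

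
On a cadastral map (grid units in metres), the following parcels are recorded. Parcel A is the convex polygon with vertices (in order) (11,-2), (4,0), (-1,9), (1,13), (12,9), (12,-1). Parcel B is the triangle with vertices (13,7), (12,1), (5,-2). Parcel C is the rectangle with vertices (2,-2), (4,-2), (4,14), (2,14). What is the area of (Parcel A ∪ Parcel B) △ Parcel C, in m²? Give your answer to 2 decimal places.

122.56

|Parcel A ∪ Parcel B| = 132.4531.
|(Parcel A ∪ Parcel B) ∩ Parcel C| = 20.9455.
|(Parcel A ∪ Parcel B) △ Parcel C| = 132.4531 + 32 − 41.8909 = 122.56.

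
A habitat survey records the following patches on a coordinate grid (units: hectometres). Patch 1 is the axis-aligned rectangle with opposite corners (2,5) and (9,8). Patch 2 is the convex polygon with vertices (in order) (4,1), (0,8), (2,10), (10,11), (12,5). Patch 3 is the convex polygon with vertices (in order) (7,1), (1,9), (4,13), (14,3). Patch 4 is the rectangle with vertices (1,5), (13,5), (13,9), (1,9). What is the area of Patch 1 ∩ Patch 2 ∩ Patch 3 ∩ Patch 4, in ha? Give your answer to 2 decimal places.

The intersection is the polygon with vertices (9,8), (9,5), (4,5), (2,7.667), (2,8).
By the shoelace formula its area is 18.33.

18.33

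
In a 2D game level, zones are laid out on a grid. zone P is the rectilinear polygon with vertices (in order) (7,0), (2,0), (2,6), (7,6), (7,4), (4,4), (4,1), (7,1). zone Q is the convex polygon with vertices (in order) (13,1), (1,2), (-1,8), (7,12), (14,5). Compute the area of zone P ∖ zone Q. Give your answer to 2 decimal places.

|zone P| = 21, |zone P∩zone Q| = 14.3333.
|zone P ∖ zone Q| = |zone P| − |zone P∩zone Q| = 21 − 14.3333 = 6.67.

6.67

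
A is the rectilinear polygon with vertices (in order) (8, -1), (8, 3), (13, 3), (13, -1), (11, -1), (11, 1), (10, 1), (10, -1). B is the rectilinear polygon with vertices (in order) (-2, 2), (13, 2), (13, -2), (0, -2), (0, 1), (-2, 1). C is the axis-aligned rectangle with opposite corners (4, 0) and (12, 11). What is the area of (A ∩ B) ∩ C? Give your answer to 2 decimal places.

The region (A ∩ B) ∩ C is the polygon with vertices (12,2), (12,0), (11,0), (11,1), (10,1), (10,0), (8,0), (8,2).
By the shoelace formula its area is 7.00.

7.00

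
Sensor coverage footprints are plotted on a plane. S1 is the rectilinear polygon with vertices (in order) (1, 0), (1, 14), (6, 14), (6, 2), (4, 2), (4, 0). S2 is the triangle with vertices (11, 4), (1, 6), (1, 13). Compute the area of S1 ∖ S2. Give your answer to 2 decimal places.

39.75

|S1| = 66, |S1∩S2| = 26.25.
|S1 ∖ S2| = |S1| − |S1∩S2| = 66 − 26.25 = 39.75.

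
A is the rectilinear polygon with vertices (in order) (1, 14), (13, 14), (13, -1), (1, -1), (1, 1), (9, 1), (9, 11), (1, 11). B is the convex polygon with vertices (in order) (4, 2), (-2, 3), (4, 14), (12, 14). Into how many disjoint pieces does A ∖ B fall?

A ∖ B splits into 2 disjoint pieces (area 6.5455, area 69.25).

2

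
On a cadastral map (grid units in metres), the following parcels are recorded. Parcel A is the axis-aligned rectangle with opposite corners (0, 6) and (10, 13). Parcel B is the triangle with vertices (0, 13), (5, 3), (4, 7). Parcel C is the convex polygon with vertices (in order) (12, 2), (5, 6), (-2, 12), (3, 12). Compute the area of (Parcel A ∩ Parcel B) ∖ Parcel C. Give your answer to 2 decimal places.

|Parcel A ∩ Parcel B| = 3.875.
|(Parcel A ∩ Parcel B) ∩ Parcel C| = 2.411.
|(Parcel A ∩ Parcel B) ∖ Parcel C| = 3.875 − 2.411 = 1.46.

1.46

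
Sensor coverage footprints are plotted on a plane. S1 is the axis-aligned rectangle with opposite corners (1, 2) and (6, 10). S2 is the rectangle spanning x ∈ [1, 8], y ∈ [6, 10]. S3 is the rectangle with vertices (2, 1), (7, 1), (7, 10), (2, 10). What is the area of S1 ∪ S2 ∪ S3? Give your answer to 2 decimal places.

By inclusion–exclusion:
Individual areas: |S1| = 40, |S2| = 28, |S3| = 45.
|S1∩S2|: x∈[1,6], y∈[6,10] → 5·4 = 20.
|S1∩S3|: x∈[2,6], y∈[2,10] → 4·8 = 32.
|S2∩S3|: x∈[2,7], y∈[6,10] → 5·4 = 20.
|S1∩S2∩S3| = 16.
|S1 ∪ S2 ∪ S3| = 113 − 72 + 16 = 57.00.

57.00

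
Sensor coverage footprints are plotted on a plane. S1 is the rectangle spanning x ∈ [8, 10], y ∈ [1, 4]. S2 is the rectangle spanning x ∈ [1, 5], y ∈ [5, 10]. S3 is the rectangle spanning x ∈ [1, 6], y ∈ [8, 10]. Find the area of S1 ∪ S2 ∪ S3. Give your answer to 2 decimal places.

28.00

By inclusion–exclusion:
Individual areas: |S1| = 6, |S2| = 20, |S3| = 10.
|S1∩S2| = 0 (no overlap).
|S1∩S3| = 0 (no overlap).
|S2∩S3|: x∈[1,5], y∈[8,10] → 4·2 = 8.
|S1∩S2∩S3| = 0.
|S1 ∪ S2 ∪ S3| = 36 − 8 + 0 = 28.00.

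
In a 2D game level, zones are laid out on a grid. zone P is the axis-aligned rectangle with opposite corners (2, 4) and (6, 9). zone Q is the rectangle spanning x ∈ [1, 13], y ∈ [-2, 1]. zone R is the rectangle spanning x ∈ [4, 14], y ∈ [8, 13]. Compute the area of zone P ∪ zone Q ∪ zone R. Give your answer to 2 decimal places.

By inclusion–exclusion:
Individual areas: |zone P| = 20, |zone Q| = 36, |zone R| = 50.
|zone P∩zone Q| = 0 (no overlap).
|zone P∩zone R|: x∈[4,6], y∈[8,9] → 2·1 = 2.
|zone Q∩zone R| = 0 (no overlap).
|zone P∩zone Q∩zone R| = 0.
|zone P ∪ zone Q ∪ zone R| = 106 − 2 + 0 = 104.00.

104.00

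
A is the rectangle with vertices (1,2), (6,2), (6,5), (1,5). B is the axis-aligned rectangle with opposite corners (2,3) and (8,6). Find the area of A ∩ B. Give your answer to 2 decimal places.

8.00

|A∩B|: x∈[2,6], y∈[3,5] → 4·2 = 8.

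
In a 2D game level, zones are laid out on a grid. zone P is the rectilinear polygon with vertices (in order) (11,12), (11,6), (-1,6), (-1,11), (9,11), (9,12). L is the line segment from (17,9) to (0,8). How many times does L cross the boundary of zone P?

1

The segment meets the boundary at (11,8.647).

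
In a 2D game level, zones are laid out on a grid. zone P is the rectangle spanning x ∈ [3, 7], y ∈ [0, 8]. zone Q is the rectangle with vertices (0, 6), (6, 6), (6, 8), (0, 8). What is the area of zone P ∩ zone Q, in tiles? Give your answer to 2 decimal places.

|zone P∩zone Q|: x∈[3,6], y∈[6,8] → 3·2 = 6.

6.00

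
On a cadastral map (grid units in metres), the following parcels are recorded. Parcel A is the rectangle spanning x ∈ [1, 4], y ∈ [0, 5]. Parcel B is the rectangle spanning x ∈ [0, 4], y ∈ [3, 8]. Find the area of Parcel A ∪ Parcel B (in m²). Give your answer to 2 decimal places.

By inclusion–exclusion:
Individual areas: |Parcel A| = 15, |Parcel B| = 20.
|Parcel A∩Parcel B|: x∈[1,4], y∈[3,5] → 3·2 = 6.
|Parcel A ∪ Parcel B| = 35 − 6 = 29.00.

29.00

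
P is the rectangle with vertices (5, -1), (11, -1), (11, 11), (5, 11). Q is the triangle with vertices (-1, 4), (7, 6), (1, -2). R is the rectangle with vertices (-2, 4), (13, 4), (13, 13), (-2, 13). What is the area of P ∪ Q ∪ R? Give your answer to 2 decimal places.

184.33

By inclusion–exclusion:
Individual areas: |P| = 72, |Q| = 26, |R| = 135.
|P∩Q| = 2.1667.
|P∩R|: x∈[5,11], y∈[4,11] → 6·7 = 42.
|Q∩R| = 6.5.
|P∩Q∩R| = 2.
|P ∪ Q ∪ R| = 233 − 50.6667 + 2 = 184.33.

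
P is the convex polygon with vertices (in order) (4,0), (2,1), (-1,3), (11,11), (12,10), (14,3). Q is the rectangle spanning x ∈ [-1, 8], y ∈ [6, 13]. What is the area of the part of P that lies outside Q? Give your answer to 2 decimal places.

78.75

|P| = 85.5, |P∩Q| = 6.75.
|P ∖ Q| = |P| − |P∩Q| = 85.5 − 6.75 = 78.75.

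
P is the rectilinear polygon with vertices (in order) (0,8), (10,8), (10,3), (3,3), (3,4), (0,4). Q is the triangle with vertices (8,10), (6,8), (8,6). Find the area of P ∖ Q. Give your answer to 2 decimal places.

|P| = 47, |P∩Q| = 2.
|P ∖ Q| = |P| − |P∩Q| = 47 − 2 = 45.00.

45.00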